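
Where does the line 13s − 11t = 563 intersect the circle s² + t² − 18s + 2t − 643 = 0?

Substitute t = (−563 + 13s)/11:
290s² − 16530s + 226780 = 0  ⟹  s² − 57s + 782 = 0
s = 34 or s = 23, giving (34, −11) and (23, −24).

(23, −24) and (34, −11)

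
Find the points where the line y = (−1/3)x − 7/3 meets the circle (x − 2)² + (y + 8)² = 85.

Substitute y = (−7 − x)/3:
10x² − 70x − 440 = 0  ⟹  x² − 7x − 44 = 0
x = 11 or x = −4, giving (11, −6) and (−4, −1).

(−4, −1) and (11, −6)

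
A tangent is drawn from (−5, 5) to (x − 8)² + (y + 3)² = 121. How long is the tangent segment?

4√7

With centre O = (8, −3), |OP|² = 233 and r² = 121.
The tangent meets the radius at right angles, so tangent² = |PO|² − r² = 233 − 121 = 112.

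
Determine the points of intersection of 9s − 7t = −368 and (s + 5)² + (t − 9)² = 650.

Express t = (368 + 9s)/7 and substitute into the circle:
130s² + 5980s + 62400 = 0  ⟹  s² + 46s + 480 = 0
s = −16 or s = −30, giving (−16, 32) and (−30, 14).

(−30, 14) and (−16, 32)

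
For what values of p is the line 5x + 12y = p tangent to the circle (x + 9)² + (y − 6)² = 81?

p = −90 or p = 144

For a tangent, require d(centre, line) = r = 9.
|5·(−9) + 12·6 − p| / √169 = 9
|p − (27)| = 9·13, so p = 144 or p = −90.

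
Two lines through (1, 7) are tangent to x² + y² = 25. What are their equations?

Write the tangent as mx − y + (7 − m·(1)) = 0 and set its distance from the centre to 5:
(−1m − (−7))² = 25(m² + 1)
12m² + 7m − 12 = 0, so m = 3/4 or m = −4/3.
With m = 3/4: 3x − 4y = −25. With m = −4/3: 4x + 3y = 25.

3x − 4y = −25 and 4x + 3y = 25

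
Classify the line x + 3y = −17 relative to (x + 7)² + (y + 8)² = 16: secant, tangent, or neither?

Substituting the line into the circle gives 10x² + 112x + 346 = 0.
Δ = 12544 − 13840 = −1296.
No real roots: the line does not meet the circle.

neither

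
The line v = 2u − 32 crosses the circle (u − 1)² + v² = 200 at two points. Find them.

Substitute v = 2u − 32:
5u² − 130u + 825 = 0  ⟹  u² − 26u + 165 = 0
u = 15 or u = 11, giving (15, −2) and (11, −10).

(11, −10) and (15, −2)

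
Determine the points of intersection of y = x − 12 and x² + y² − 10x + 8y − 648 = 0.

From the line, y = x − 12. Substituting:
2x² − 26x − 600 = 0  ⟹  x² − 13x − 300 = 0
x = 25 or x = −12, giving (25, 13) and (−12, −24).

(−12, −24) and (25, 13)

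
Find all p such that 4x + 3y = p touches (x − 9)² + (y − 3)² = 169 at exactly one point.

p = −20 or p = 110

The line touches the circle iff its distance from (9, 3) is 13:
|4·9 + 3·3 − p| / √25 = 13
|p − (45)| = 13·5, so p = 110 or p = −20.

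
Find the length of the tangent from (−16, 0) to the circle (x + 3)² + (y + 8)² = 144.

√89

Centre (−3, −8), r² = 144. |PO|² = (−13)² + (8)² = 233.
The tangent meets the radius at right angles, so tangent² = |PO|² − r² = 233 − 144 = 89.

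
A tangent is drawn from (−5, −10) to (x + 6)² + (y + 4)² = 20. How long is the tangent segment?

√17

The centre is (−6, −4) and r = 2√5. The square of the distance from P to the centre is 1 + 36 = 37.
The tangent meets the radius at right angles, so tangent² = |PO|² − r² = 37 − 20 = 17.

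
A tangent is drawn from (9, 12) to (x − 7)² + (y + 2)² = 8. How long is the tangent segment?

8√3

With centre O = (7, −2), |OP|² = 200 and r² = 8.
Power of the point: PT² = |PO|² − r² = 192, so PT = 8√3.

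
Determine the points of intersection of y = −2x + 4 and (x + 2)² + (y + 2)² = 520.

Express y = −2x + 4 and substitute into the circle:
5x² − 20x − 480 = 0  ⟹  x² − 4x − 96 = 0
x = 12 or x = −8, giving (12, −20) and (−8, 20).

(−8, 20) and (12, −20)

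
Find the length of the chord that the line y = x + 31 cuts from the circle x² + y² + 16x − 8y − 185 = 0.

13√2

Centre (−8, 4), r² = 265. Perpendicular distance d from centre to line = |19| / √2 = 19/√2.
Half the chord is √(r² − d²) = √(169/2), so the full chord is 13√2.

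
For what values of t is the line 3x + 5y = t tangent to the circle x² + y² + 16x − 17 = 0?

t = −24 ± 9√34

Tangency holds when the distance from the centre (−8, 0) to the line equals the radius 9:
|3·(−8) + 5·0 − t| / √34 = 9
|t − (−24)| = 9√34.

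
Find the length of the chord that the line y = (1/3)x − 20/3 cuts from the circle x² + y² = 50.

Substitute y = (−20 + x)/3:
10x² − 40x − 50 = 0  ⟹  x² − 4x − 5 = 0
x = 5 or x = −1, giving (5, −5) and (−1, −7).
Chord length = distance between (5, −5) and (−1, −7) = √40 = 2√10.

2√10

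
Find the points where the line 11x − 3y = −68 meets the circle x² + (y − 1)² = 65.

Express y = (68 + 11x)/3 and substitute into the circle:
130x² + 1430x + 3640 = 0  ⟹  x² + 11x + 28 = 0
x = −4 or x = −7, giving (−4, 8) and (−7, −3).

(−7, −3) and (−4, 8)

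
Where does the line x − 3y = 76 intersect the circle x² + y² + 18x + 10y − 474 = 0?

Substitute y = (−76 + x)/3:
10x² + 40x − 770 = 0  ⟹  x² + 4x − 77 = 0
x = 7 or x = −11, giving (7, −23) and (−11, −29).

(−11, −29) and (7, −23)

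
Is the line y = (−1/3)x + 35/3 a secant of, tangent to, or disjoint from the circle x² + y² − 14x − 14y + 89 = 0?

d² = (1·7 + 3·7 − (35))²/10 = 49/10; r² = 9.
Since d² < r², the line cuts the circle twice.

secant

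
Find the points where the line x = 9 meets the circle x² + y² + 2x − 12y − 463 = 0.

The line gives x = 9. Substituting into the circle:
y² − 12y − 364 = 0
y = 26 or y = −14, giving (9, 26) and (9, −14).

(9, −14) and (9, 26)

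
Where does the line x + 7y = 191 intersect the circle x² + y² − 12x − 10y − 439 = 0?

(2, 27) and (16, 25)

Express y = (191 − x)/7 and substitute into the circle:
50x² − 900x + 1600 = 0  ⟹  x² − 18x + 32 = 0
x = 16 or x = 2, giving (16, 25) and (2, 27).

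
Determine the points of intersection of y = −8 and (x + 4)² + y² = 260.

(−18, −8) and (10, −8)

From the line, y = −8. Substituting:
x² + 8x − 180 = 0
x = 10 or x = −18, giving (10, −8) and (−18, −8).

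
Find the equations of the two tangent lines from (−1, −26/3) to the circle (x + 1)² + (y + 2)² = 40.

Write the tangent as mx − y + (−26/3 − m·(−1)) = 0 and set its distance from the centre to 2√10:
(0m − (20/3))² = 40(m² + 1)
9m² − 1 = 0, so m = −1/3 or m = 1/3.
With m = −1/3: x + 3y = −27. With m = 1/3: x − 3y = 25.

x + 3y = −27 and x − 3y = 25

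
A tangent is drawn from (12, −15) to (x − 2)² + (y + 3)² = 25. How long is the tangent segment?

√219

The centre is (2, −3) and r = 5. The square of the distance from P to the centre is 100 + 144 = 244.
The tangent meets the radius at right angles, so tangent² = |PO|² − r² = 244 − 25 = 219.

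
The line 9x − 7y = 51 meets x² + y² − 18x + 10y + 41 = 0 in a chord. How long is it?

The distance from (9, −5) to the line is 65/√130, and r² = 65.
Chord = 2√(r² − d²) = 2·√(65/2) = √130.

√130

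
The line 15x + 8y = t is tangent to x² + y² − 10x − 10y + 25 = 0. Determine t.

t = 30 or t = 200

The line touches the circle iff its distance from (5, 5) is 5:
|15·5 + 8·5 − t| / √289 = 5
|t − (115)| = 5·17, so t = 200 or t = 30.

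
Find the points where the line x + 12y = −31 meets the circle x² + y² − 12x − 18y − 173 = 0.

From the line, y = (−31 − x)/12. Substituting:
145x² − 1450x − 17255 = 0  ⟹  x² − 10x − 119 = 0
x = 17 or x = −7, giving (17, −4) and (−7, −2).

(−7, −2) and (17, −4)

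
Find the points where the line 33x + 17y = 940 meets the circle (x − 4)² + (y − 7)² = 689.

(12, 32) and (29, −1)

Express y = (940 − 33x)/17 and substitute into the circle:
1378x² − 56498x + 479544 = 0  ⟹  x² − 41x + 348 = 0
x = 29 or x = 12, giving (29, −1) and (12, 32).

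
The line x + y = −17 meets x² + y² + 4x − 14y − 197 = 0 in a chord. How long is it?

Express y = −x − 17 and substitute into the circle:
2x² + 52x + 330 = 0  ⟹  x² + 26x + 165 = 0
x = −11 or x = −15, giving (−11, −6) and (−15, −2).
Chord length = distance between (−11, −6) and (−15, −2) = √32 = 4√2.

4√2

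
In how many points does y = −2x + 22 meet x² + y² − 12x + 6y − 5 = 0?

2

Centre (6, −3), r² = 50. Distance² from centre to line = (−13)²/5 = 169/5.
Since d² < r², the line cuts the circle twice.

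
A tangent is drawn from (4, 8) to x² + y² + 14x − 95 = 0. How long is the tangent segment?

Centre (−7, 0), r² = 144. |PO|² = (11)² + (8)² = 185.
By the tangent–radius right angle, tangent length = √(|PO|² − r²) = √41.

√41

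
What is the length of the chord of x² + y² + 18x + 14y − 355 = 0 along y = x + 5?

31√2

Centre (−9, −7), r² = 485. Perpendicular distance d from centre to line = |3| / √2 = 3/√2.
Chord = 2√(r² − d²) = 2·√(961/2) = 31√2.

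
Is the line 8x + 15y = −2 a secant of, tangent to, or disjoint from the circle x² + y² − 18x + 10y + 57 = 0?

Substituting the line into the circle gives 289x² − 5218x + 12529 = 0.
Discriminant = (−5218)² − 4·289·(12529) = 12744000 > 0.
Two real roots: the line is a secant.

secant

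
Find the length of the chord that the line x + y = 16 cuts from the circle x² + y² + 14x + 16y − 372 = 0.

3√2

The distance from (−7, −8) to the line is 31/√2, and r² = 485.
Half the chord is √(r² − d²) = √(9/2), so the full chord is 3√2.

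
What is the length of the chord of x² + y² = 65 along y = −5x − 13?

Substitute y = −5x − 13:
26x² + 130x + 104 = 0  ⟹  x² + 5x + 4 = 0
x = −1 or x = −4, giving (−1, −8) and (−4, 7).
Chord length = distance between (−1, −8) and (−4, 7) = √234 = 3√26.

3√26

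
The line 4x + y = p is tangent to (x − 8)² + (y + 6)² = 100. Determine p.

p = 26 ± 10√17

The line touches the circle iff its distance from (8, −6) is 10:
|4·8 + 1·(−6) − p| / √17 = 10
|p − (26)| = 10√17.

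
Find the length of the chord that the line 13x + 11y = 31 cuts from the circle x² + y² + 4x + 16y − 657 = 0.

Centre (−2, −8), r² = 725. Perpendicular distance d from centre to line = |−145| / √290 = 145/√290.
Half the chord is √(r² − d²) = √(1305/2), so the full chord is 3√290.

3√290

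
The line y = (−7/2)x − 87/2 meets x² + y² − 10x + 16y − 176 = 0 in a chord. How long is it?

2√53

Substitute y = (−87 − 7x)/2:
53x² + 954x + 4081 = 0  ⟹  x² + 18x + 77 = 0
x = −7 or x = −11, giving (−7, −19) and (−11, −5).
Chord length = distance between (−7, −19) and (−11, −5) = √212 = 2√53.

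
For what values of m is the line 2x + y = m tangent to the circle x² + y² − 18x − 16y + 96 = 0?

For a tangent, require d(centre, line) = r = 7.
|2·9 + 1·8 − m| / √5 = 7
|m − (26)| = 7√5.

m = 26 ± 7√5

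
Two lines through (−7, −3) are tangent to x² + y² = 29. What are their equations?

A line y − (−3) = m(x − (−7)) is tangent when its distance from (0, 0) is √29:
(7m − (3))² = 29(m² + 1)
10m² − 21m − 10 = 0, so m = 5/2 or m = −2/5.
With m = 5/2: 5x − 2y = −29. With m = −2/5: 2x + 5y = −29.

5x − 2y = −29 and 2x + 5y = −29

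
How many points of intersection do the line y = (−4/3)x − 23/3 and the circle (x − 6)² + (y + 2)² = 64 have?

0

d² = (4·6 + 3·(−2) − (−23))²/25 = 1681/25; r² = 64.
Since d² > r², the line lies outside the circle.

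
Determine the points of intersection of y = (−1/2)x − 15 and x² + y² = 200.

(−10, −10) and (−2, −14)

From the line, y = (−30 − x)/2. Substituting:
5x² + 60x + 100 = 0  ⟹  x² + 12x + 20 = 0
x = −2 or x = −10, giving (−2, −14) and (−10, −10).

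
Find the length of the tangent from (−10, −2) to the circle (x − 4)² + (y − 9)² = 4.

With centre O = (4, 9), |OP|² = 317 and r² = 4.
By the tangent–radius right angle, tangent length = √(|PO|² − r²) = √313.

√313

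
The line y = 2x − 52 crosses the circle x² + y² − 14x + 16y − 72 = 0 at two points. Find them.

From the line, y = 2x − 52. Substituting:
5x² − 190x + 1800 = 0  ⟹  x² − 38x + 360 = 0
x = 20 or x = 18, giving (20, −12) and (18, −16).

(18, −16) and (20, −12)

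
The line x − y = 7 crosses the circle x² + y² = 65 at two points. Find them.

(−1, −8) and (8, 1)

From the line, y = x − 7. Substituting:
2x² − 14x − 16 = 0  ⟹  x² − 7x − 8 = 0
x = 8 or x = −1, giving (8, 1) and (−1, −8).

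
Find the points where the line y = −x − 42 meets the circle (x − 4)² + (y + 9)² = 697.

(−17, −25) and (−12, −30)

Substitute y = −x − 42:
2x² + 58x + 408 = 0  ⟹  x² + 29x + 204 = 0
x = −12 or x = −17, giving (−12, −30) and (−17, −25).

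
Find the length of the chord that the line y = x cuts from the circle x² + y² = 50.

Substitute y = x:
2x² − 50 = 0  ⟹  x² − 25 = 0
x = 5 or x = −5, giving (5, 5) and (−5, −5).
|(5, 5) − (−5, −5)| = √((10)² + (10)²) = 10√2.

10√2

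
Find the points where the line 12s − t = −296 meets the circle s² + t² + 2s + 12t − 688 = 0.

Express t = 12s + 296 and substitute into the circle:
145s² + 7250s + 90480 = 0  ⟹  s² + 50s + 624 = 0
s = −24 or s = −26, giving (−24, 8) and (−26, −16).

(−26, −16) and (−24, 8)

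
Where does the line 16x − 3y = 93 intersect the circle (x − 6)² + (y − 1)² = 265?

From the line, y = (−93 + 16x)/3. Substituting:
265x² − 3180x + 7155 = 0  ⟹  x² − 12x + 27 = 0
x = 9 or x = 3, giving (9, 17) and (3, −15).

(3, −15) and (9, 17)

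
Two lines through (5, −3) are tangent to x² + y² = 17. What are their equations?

A line y − (−3) = m(x − (5)) is tangent when its distance from (0, 0) is √17:
[m·(−5) − (3)]² = 17(m² + 1)
4m² + 15m − 4 = 0, so m = 1/4 or m = −4.
With m = 1/4: x − 4y = 17. With m = −4: 4x + y = 17.

x − 4y = 17 and 4x + y = 17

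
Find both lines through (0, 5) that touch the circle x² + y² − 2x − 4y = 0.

Let a tangent through (0, 5) have slope m. Its distance from (1, 2) must equal √5:
[m·(1) − (−3)]² = 5(m² + 1)
2m² − 3m − 2 = 0, so m = 2 or m = −1/2.
With m = 2: 2x − y = −5. With m = −1/2: x + 2y = 10.

2x − y = −5 and x + 2y = 10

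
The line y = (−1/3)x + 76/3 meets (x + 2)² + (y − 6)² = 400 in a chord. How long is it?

The distance from (−2, 6) to the line is 60/√10, and r² = 400.
Half the chord is √(r² − d²) = √(40), so the full chord is 4√10.

4√10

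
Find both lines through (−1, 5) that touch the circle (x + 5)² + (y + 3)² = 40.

x − 3y = −16 and 3x + y = 2

A line y − (5) = m(x − (−1)) is tangent when its distance from (−5, −3) is 2√10:
(−4m − (−8))² = 40(m² + 1)
3m² + 8m − 3 = 0, so m = 1/3 or m = −3.
With m = 1/3: x − 3y = −16. With m = −3: 3x + y = 2.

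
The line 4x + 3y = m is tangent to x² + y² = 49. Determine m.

The line touches the circle iff its distance from (0, 0) is 7:
|4·0 + 3·0 − m| / √25 = 7
|m| = 7·5, so m = 35 or m = −35.

m = −35 or m = 35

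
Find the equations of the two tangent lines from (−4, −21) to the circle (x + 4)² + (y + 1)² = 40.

3x − y = 9 and 3x + y = −33

Write the tangent as mx − y + (−21 − m·(−4)) = 0 and set its distance from the centre to 2√10:
(0m − (20))² = 40(m² + 1)
m² − 9 = 0, so m = 3 or m = −3.
With m = 3: 3x − y = 9. With m = −3: 3x + y = −33.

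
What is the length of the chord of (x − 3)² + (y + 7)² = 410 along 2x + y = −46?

2√5

Substitute y = −2x − 46:
5x² + 150x + 1120 = 0  ⟹  x² + 30x + 224 = 0
x = −14 or x = −16, giving (−14, −18) and (−16, −14).
|(−14, −18) − (−16, −14)| = √((2)² + (−4)²) = 2√5.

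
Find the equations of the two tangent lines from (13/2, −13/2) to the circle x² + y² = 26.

5x + y = 26 and x + 5y = −26

Write the tangent as mx − y + (−13/2 − m·(13/2)) = 0 and set its distance from the centre to √26:
(−13/2m − (13/2))² = 26(m² + 1)
5m² + 26m + 5 = 0, so m = −5 or m = −1/5.
Through (13/2, −13/2) these give 5x + y = 26 and x + 5y = −26.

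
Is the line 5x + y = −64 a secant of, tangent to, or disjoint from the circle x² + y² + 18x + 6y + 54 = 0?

Centre (−9, −3), r² = 36. Distance² from centre to line = (16)²/26 = 128/13.
Since d² < r², the line cuts the circle twice.

secant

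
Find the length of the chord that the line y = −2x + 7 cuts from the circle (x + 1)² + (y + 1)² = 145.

10√5

Substitute y = −2x + 7:
5x² − 30x − 80 = 0  ⟹  x² − 6x − 16 = 0
x = 8 or x = −2, giving (8, −9) and (−2, 11).
Chord length = distance between (8, −9) and (−2, 11) = √500 = 10√5.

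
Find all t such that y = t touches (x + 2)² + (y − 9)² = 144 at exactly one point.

t = −3 or t = 21

Tangency holds when the distance from the centre (−2, 9) to the line equals the radius 12:
|0·(−2) + 1·9 − t| / √1 = 12
|t − (9)| = 12, so t = 21 or t = −3.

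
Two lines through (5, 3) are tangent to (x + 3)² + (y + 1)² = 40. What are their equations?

x + 3y = 14 and 3x − y = 12

A line y − (3) = m(x − (5)) is tangent when its distance from (−3, −1) is 2√10:
(−8m − (−4))² = 40(m² + 1)
3m² − 8m − 3 = 0, so m = −1/3 or m = 3.
With m = −1/3: x + 3y = 14. With m = 3: 3x − y = 12.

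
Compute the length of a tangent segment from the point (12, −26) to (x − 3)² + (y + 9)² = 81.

The centre is (3, −9) and r = 9. The square of the distance from P to the centre is 81 + 289 = 370.
Power of the point: PT² = |PO|² − r² = 289, so PT = 17.

17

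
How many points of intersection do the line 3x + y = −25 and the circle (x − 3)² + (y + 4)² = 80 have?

0

d² = (3·3 + 1·(−4) − (−25))²/10 = 90; r² = 80.
Since d² > r², the line lies outside the circle.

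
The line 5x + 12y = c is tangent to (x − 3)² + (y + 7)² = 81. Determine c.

Tangency holds when the distance from the centre (3, −7) to the line equals the radius 9:
|5·3 + 12·(−7) − c| / √169 = 9
|c − (−69)| = 9·13, so c = 48 or c = −186.

c = −186 or c = 48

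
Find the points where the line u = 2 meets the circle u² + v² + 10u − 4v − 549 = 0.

(2, −21) and (2, 25)

The line gives u = 2. Substituting into the circle:
v² − 4v − 525 = 0
v = 25 or v = −21, giving (2, 25) and (2, −21).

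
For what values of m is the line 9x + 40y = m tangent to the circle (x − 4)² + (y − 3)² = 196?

m = −418 or m = 730

For a tangent, require d(centre, line) = r = 14.
|9·4 + 40·3 − m| / √1681 = 14
|m − (156)| = 14·41, so m = 730 or m = −418.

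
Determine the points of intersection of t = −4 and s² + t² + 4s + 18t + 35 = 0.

(−7, −4) and (3, −4)

Substitute t = −4:
s² + 4s − 21 = 0
s = 3 or s = −7, giving (3, −4) and (−7, −4).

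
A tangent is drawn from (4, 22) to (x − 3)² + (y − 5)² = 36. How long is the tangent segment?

√254

The centre is (3, 5) and r = 6. The square of the distance from P to the centre is 1 + 289 = 290.
The tangent meets the radius at right angles, so tangent² = |PO|² − r² = 290 − 36 = 254.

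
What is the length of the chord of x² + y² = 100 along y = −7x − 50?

10√2

Centre (0, 0), r² = 100. Perpendicular distance d from centre to line = |50| / √50 = 50/√50.
Chord = 2√(r² − d²) = 2·√(50) = 10√2.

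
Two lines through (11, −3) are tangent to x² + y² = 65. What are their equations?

A line y − (−3) = m(x − (11)) is tangent when its distance from (0, 0) is √65:
(−11m − (3))² = 65(m² + 1)
28m² + 33m − 28 = 0, so m = 4/7 or m = −7/4.
Through (11, −3) these give 4x − 7y = 65 and 7x + 4y = 65.

4x − 7y = 65 and 7x + 4y = 65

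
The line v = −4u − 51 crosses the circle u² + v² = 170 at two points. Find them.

(−13, 1) and (−11, −7)

Substitute v = −4u − 51:
17u² + 408u + 2431 = 0  ⟹  u² + 24u + 143 = 0
u = −11 or u = −13, giving (−11, −7) and (−13, 1).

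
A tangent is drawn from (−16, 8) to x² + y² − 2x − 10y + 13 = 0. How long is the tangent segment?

√285

With centre O = (1, 5), |OP|² = 298 and r² = 13.
By the tangent–radius right angle, tangent length = √(|PO|² − r²) = √285.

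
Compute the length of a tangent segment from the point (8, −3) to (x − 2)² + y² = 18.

Centre (2, 0), r² = 18. |PO|² = (6)² + (−3)² = 45.
The tangent meets the radius at right angles, so tangent² = |PO|² − r² = 45 − 18 = 27.

3√3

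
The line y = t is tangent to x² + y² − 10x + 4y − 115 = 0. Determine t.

t = −14 or t = 10

For a tangent, require d(centre, line) = r = 12.
|0·5 + 1·(−2) − t| / √1 = 12
|t − (−2)| = 12, so t = 10 or t = −14.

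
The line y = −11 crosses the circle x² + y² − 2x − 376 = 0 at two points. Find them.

(−15, −11) and (17, −11)

From the line, y = −11. Substituting:
x² − 2x − 255 = 0
x = 17 or x = −15, giving (17, −11) and (−15, −11).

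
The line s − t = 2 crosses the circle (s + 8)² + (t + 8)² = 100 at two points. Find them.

(−14, −16) and (0, −2)

Express t = s − 2 and substitute into the circle:
2s² + 28s = 0  ⟹  s² + 14s = 0
s = 0 or s = −14, giving (0, −2) and (−14, −16).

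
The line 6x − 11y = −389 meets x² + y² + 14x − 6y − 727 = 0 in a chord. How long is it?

2√157

Centre (−7, 3), r² = 785. Perpendicular distance d from centre to line = |314| / √157 = 314/√157.
Half the chord is √(r² − d²) = √(157), so the full chord is 2√157.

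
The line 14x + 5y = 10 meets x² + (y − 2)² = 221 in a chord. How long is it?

Express y = (10 − 14x)/5 and substitute into the circle:
221x² − 5525 = 0  ⟹  x² − 25 = 0
x = 5 or x = −5, giving (5, −12) and (−5, 16).
|(5, −12) − (−5, 16)| = √((10)² + (−28)²) = 2√221.

2√221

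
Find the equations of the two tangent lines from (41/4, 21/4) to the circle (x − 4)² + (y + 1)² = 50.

Let a tangent through (41/4, 21/4) have slope m. Its distance from (4, −1) must equal 5√2:
[m·(−25/4) − (−25/4)]² = 50(m² + 1)
7m² + 50m + 7 = 0, so m = −7 or m = −1/7.
Through (41/4, 21/4) these give 7x + y = 77 and x + 7y = 47.

7x + y = 77 and x + 7y = 47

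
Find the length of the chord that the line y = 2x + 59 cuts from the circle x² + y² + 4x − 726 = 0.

Express y = 2x + 59 and substitute into the circle:
5x² + 240x + 2755 = 0  ⟹  x² + 48x + 551 = 0
x = −19 or x = −29, giving (−19, 21) and (−29, 1).
Chord length = distance between (−19, 21) and (−29, 1) = √500 = 10√5.

10√5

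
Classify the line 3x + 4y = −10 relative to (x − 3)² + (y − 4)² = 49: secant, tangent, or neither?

tangent

d² = (3·3 + 4·4 − (−10))²/25 = 49; r² = 49.
Since d² = r², the line is tangent.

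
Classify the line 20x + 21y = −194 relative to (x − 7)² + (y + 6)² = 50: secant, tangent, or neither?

neither

d² = (20·7 + 21·(−6) − (−194))²/841 = 43264/841; r² = 50.
Since d² > r², the line lies outside the circle.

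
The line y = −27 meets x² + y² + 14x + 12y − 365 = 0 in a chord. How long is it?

From the line, y = −27. Substituting:
x² + 14x + 40 = 0
x = −4 or x = −10, giving (−4, −27) and (−10, −27).
Chord length = distance between (−4, −27) and (−10, −27) = √36 = 6.

6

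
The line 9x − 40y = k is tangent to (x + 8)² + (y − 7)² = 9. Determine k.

The line touches the circle iff its distance from (−8, 7) is 3:
|9·(−8) − 40·7 − k| / √1681 = 3
|k − (−352)| = 3·41, so k = −229 or k = −475.

k = −475 or k = −229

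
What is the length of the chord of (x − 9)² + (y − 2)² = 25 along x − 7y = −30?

From the line, y = (30 + x)/7. Substituting:
50x² − 850x + 3000 = 0  ⟹  x² − 17x + 60 = 0
x = 12 or x = 5, giving (12, 6) and (5, 5).
Chord length = distance between (12, 6) and (5, 5) = √50 = 5√2.

5√2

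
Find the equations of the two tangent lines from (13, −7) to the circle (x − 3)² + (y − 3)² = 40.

Write the tangent as mx − y + (−7 − m·(13)) = 0 and set its distance from the centre to 2√10:
(−10m − (10))² = 40(m² + 1)
3m² + 10m + 3 = 0, so m = −3 or m = −1/3.
Through (13, −7) these give 3x + y = 32 and x + 3y = −8.

3x + y = 32 and x + 3y = −8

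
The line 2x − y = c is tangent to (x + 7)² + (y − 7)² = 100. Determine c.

c = −21 ± 10√5

Tangency holds when the distance from the centre (−7, 7) to the line equals the radius 10:
|2·(−7) − 1·7 − c| / √5 = 10
|c − (−21)| = 10√5.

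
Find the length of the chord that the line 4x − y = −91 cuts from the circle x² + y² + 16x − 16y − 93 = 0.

4√17

Express y = 4x + 91 and substitute into the circle:
17x² + 680x + 6732 = 0  ⟹  x² + 40x + 396 = 0
x = −18 or x = −22, giving (−18, 19) and (−22, 3).
Chord length = distance between (−18, 19) and (−22, 3) = √272 = 4√17.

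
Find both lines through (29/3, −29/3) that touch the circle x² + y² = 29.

Let a tangent through (29/3, −29/3) have slope m. Its distance from (0, 0) must equal √29:
(−29/3m − (29/3))² = 29(m² + 1)
10m² + 29m + 10 = 0, so m = −2/5 or m = −5/2.
Through (29/3, −29/3) these give 2x + 5y = −29 and 5x + 2y = 29.

2x + 5y = −29 and 5x + 2y = 29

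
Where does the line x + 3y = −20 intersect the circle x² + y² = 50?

(−5, −5) and (1, −7)

Express y = (−20 − x)/3 and substitute into the circle:
10x² + 40x − 50 = 0  ⟹  x² + 4x − 5 = 0
x = 1 or x = −5, giving (1, −7) and (−5, −5).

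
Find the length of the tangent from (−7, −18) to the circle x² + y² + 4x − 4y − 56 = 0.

The centre is (−2, 2) and r = 8. The square of the distance from P to the centre is 25 + 400 = 425.
Power of the point: PT² = |PO|² − r² = 361, so PT = 19.

19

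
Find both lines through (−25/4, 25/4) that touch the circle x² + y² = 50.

7x − y = −50 and x − 7y = −50

Write the tangent as mx − y + (25/4 − m·(−25/4)) = 0 and set its distance from the centre to 5√2:
[m·(25/4) − (−25/4)]² = 50(m² + 1)
7m² − 50m + 7 = 0, so m = 7 or m = 1/7.
With m = 7: 7x − y = −50. With m = 1/7: x − 7y = −50.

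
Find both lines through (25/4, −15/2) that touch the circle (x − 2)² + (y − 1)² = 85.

Write the tangent as mx − y + (−15/2 − m·(25/4)) = 0 and set its distance from the centre to √85:
[m·(−17/4) − (17/2)]² = 85(m² + 1)
63m² − 68m + 12 = 0, so m = 2/9 or m = 6/7.
With m = 2/9: 2x − 9y = 80. With m = 6/7: 6x − 7y = 90.

2x − 9y = 80 and 6x − 7y = 90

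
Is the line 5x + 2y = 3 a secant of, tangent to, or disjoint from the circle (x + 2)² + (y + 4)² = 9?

disjoint

Substituting the line into the circle gives 29x² − 94x + 101 = 0.
Discriminant = (−94)² − 4·29·(101) = −2880 < 0.
No real roots: the line does not meet the circle.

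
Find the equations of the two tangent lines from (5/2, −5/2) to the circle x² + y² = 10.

x − 3y = 10 and 3x − y = 10

A line y − (−5/2) = m(x − (5/2)) is tangent when its distance from (0, 0) is √10:
[m·(−5/2) − (5/2)]² = 10(m² + 1)
3m² − 10m + 3 = 0, so m = 1/3 or m = 3.
With m = 1/3: x − 3y = 10. With m = 3: 3x − y = 10.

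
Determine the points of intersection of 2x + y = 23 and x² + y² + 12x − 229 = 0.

Express y = −2x + 23 and substitute into the circle:
5x² − 80x + 300 = 0  ⟹  x² − 16x + 60 = 0
x = 10 or x = 6, giving (10, 3) and (6, 11).

(6, 11) and (10, 3)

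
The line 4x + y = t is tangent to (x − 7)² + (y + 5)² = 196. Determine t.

Tangency holds when the distance from the centre (7, −5) to the line equals the radius 14:
|4·7 + 1·(−5) − t| / √17 = 14
|t − (23)| = 14√17.

t = 23 ± 14√17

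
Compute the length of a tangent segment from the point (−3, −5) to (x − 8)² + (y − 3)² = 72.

√113

Centre (8, 3), r² = 72. |PO|² = (−11)² + (−8)² = 185.
The tangent meets the radius at right angles, so tangent² = |PO|² − r² = 185 − 72 = 113.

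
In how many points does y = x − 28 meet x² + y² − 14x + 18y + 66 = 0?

Centre (7, −9), r² = 64. Distance² from centre to line = (−12)²/2 = 72.
Since d² > r², the line lies outside the circle.

0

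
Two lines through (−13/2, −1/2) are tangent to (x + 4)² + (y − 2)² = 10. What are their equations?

Write the tangent as mx − y + (−1/2 − m·(−13/2)) = 0 and set its distance from the centre to √10:
(5/2m − (5/2))² = 10(m² + 1)
3m² + 10m + 3 = 0, so m = −3 or m = −1/3.
With m = −3: 3x + y = −20. With m = −1/3: x + 3y = −8.

3x + y = −20 and x + 3y = −8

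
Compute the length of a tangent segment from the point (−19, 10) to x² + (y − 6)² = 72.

With centre O = (0, 6), |OP|² = 377 and r² = 72.
The tangent meets the radius at right angles, so tangent² = |PO|² − r² = 377 − 72 = 305.

√305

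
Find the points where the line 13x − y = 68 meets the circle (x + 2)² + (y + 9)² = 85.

Express y = 13x − 68 and substitute into the circle:
170x² − 1530x + 3400 = 0  ⟹  x² − 9x + 20 = 0
x = 5 or x = 4, giving (5, −3) and (4, −16).

(4, −16) and (5, −3)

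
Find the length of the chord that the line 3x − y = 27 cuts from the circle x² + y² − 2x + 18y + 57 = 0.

√10

From the line, y = 3x − 27. Substituting:
10x² − 110x + 300 = 0  ⟹  x² − 11x + 30 = 0
x = 6 or x = 5, giving (6, −9) and (5, −12).
|(6, −9) − (5, −12)| = √((1)² + (3)²) = √10.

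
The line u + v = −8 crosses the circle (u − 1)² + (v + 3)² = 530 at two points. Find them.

Substitute v = −u − 8:
2u² + 8u − 504 = 0  ⟹  u² + 4u − 252 = 0
u = 14 or u = −18, giving (14, −22) and (−18, 10).

(−18, 10) and (14, −22)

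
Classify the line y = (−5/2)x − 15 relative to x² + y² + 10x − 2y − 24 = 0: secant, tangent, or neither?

secant

Centre (−5, 1), r² = 50. Distance² from centre to line = (7)²/29 = 49/29.
Since d² < r², the line cuts the circle twice.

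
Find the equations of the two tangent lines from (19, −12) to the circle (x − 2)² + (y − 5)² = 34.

3x + 5y = −3 and 5x + 3y = 59

A line y − (−12) = m(x − (19)) is tangent when its distance from (2, 5) is √34:
[m·(−17) − (17)]² = 34(m² + 1)
15m² + 34m + 15 = 0, so m = −3/5 or m = −5/3.
Through (19, −12) these give 3x + 5y = −3 and 5x + 3y = 59.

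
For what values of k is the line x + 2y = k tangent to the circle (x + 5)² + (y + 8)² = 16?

k = −21 ± 4√5

For a tangent, require d(centre, line) = r = 4.
|1·(−5) + 2·(−8) − k| / √5 = 4
|k − (−21)| = 4√5.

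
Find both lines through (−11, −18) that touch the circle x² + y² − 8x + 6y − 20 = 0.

2x − y = −4 and x − 2y = 25

Let a tangent through (−11, −18) have slope m. Its distance from (4, −3) must equal 3√5:
(15m − (15))² = 45(m² + 1)
2m² − 5m + 2 = 0, so m = 2 or m = 1/2.
Through (−11, −18) these give 2x − y = −4 and x − 2y = 25.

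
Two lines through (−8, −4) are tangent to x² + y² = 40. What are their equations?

x + 3y = −20 and 3x − y = −20

Write the tangent as mx − y + (−4 − m·(−8)) = 0 and set its distance from the centre to 2√10:
[m·(8) − (4)]² = 40(m² + 1)
3m² − 8m − 3 = 0, so m = −1/3 or m = 3.
With m = −1/3: x + 3y = −20. With m = 3: 3x − y = −20.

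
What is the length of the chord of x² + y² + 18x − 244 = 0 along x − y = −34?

5√2

Centre (−9, 0), r² = 325. Perpendicular distance d from centre to line = |25| / √2 = 25/√2.
Chord = 2√(r² − d²) = 2·√(25/2) = 5√2.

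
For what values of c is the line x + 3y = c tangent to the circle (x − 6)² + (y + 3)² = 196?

The line touches the circle iff its distance from (6, −3) is 14:
|1·6 + 3·(−3) − c| / √10 = 14
|c − (−3)| = 14√10.

c = −3 ± 14√10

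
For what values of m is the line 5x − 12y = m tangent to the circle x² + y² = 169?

For a tangent, require d(centre, line) = r = 13.
|5·0 − 12·0 − m| / √169 = 13
|m| = 13·13, so m = 169 or m = −169.

m = −169 or m = 169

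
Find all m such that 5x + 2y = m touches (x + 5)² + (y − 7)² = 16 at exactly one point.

m = −11 ± 4√29

For a tangent, require d(centre, line) = r = 4.
|5·(−5) + 2·7 − m| / √29 = 4
|m − (−11)| = 4√29.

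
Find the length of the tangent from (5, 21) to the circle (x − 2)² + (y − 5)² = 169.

4√6

Centre (2, 5), r² = 169. |PO|² = (3)² + (16)² = 265.
Power of the point: PT² = |PO|² − r² = 96, so PT = 4√6.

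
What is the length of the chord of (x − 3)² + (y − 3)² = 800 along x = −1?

Centre (3, 3), r² = 800. Perpendicular distance d from centre to line = |4| / √1 = 4.
Half the chord is √(r² − d²) = √(784), so the full chord is 56.

56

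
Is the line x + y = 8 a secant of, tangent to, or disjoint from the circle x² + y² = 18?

disjoint

Substituting the line into the circle gives 2x² − 16x + 46 = 0.
Δ = 256 − 368 = −112.
No real roots: the line does not meet the circle.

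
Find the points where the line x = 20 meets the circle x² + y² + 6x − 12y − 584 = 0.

(20, −4) and (20, 16)

The line gives x = 20. Substituting into the circle:
y² − 12y − 64 = 0
y = 16 or y = −4, giving (20, 16) and (20, −4).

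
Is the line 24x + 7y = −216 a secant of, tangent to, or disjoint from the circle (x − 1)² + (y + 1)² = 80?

Centre (1, −1), r² = 80. Distance² from centre to line = (233)²/625 = 54289/625.
Since d² > r², the line lies outside the circle.

disjoint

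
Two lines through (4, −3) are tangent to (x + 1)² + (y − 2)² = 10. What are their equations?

x + 3y = −5 and 3x + y = 9

A line y − (−3) = m(x − (4)) is tangent when its distance from (−1, 2) is √10:
[m·(−5) − (5)]² = 10(m² + 1)
3m² + 10m + 3 = 0, so m = −1/3 or m = −3.
With m = −1/3: x + 3y = −5. With m = −3: 3x + y = 9.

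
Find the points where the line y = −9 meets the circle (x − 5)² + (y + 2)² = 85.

(−1, −9) and (11, −9)

From the line, y = −9. Substituting:
x² − 10x − 11 = 0
x = 11 or x = −1, giving (11, −9) and (−1, −9).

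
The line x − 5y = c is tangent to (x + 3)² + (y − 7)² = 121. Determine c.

For a tangent, require d(centre, line) = r = 11.
|1·(−3) − 5·7 − c| / √26 = 11
|c − (−38)| = 11√26.

c = −38 ± 11√26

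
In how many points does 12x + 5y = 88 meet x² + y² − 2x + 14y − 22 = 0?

Substituting the line into the circle gives 169x² − 3002x + 13354 = 0.
Δ = 9012004 − 9027304 = −15300.
No real roots: the line does not meet the circle.

0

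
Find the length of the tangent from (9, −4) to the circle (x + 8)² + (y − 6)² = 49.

The centre is (−8, 6) and r = 7. The square of the distance from P to the centre is 289 + 100 = 389.
The tangent meets the radius at right angles, so tangent² = |PO|² − r² = 389 − 49 = 340.

2√85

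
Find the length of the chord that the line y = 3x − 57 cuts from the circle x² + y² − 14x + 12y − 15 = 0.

2√10

Centre (7, −6), r² = 100. Perpendicular distance d from centre to line = |−30| / √10 = 30/√10.
Half the chord is √(r² − d²) = √(10), so the full chord is 2√10.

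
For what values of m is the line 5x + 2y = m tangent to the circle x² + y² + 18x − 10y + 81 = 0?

m = −35 ± 5√29

Tangency holds when the distance from the centre (−9, 5) to the line equals the radius 5:
|5·(−9) + 2·5 − m| / √29 = 5
|m − (−35)| = 5√29.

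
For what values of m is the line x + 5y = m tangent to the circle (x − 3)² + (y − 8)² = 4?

m = 43 ± 2√26

For a tangent, require d(centre, line) = r = 2.
|1·3 + 5·8 − m| / √26 = 2
|m − (43)| = 2√26.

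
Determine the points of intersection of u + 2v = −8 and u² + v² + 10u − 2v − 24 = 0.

(−12, 2) and (0, −4)

Substitute v = (−8 − u)/2:
5u² + 60u = 0  ⟹  u² + 12u = 0
u = 0 or u = −12, giving (0, −4) and (−12, 2).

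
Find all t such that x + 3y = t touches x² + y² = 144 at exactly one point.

t = ±12√10

The line touches the circle iff its distance from (0, 0) is 12:
|1·0 + 3·0 − t| / √10 = 12
|t| = 12√10.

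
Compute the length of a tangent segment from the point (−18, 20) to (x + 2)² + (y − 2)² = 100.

4√30

The centre is (−2, 2) and r = 10. The square of the distance from P to the centre is 256 + 324 = 580.
The tangent meets the radius at right angles, so tangent² = |PO|² − r² = 580 − 100 = 480.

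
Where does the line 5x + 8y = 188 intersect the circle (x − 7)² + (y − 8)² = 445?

From the line, y = (188 − 5x)/8. Substituting:
89x² − 2136x − 9968 = 0  ⟹  x² − 24x − 112 = 0
x = 28 or x = −4, giving (28, 6) and (−4, 26).

(−4, 26) and (28, 6)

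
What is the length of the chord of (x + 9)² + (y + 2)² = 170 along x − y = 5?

From the line, y = x − 5. Substituting:
2x² + 12x − 80 = 0  ⟹  x² + 6x − 40 = 0
x = 4 or x = −10, giving (4, −1) and (−10, −15).
|(4, −1) − (−10, −15)| = √((14)² + (14)²) = 14√2.

14√2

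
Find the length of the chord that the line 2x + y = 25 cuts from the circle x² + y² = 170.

6√5

Express y = −2x + 25 and substitute into the circle:
5x² − 100x + 455 = 0  ⟹  x² − 20x + 91 = 0
x = 13 or x = 7, giving (13, −1) and (7, 11).
|(13, −1) − (7, 11)| = √((6)² + (−12)²) = 6√5.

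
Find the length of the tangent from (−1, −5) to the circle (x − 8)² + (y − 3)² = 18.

√127

With centre O = (8, 3), |OP|² = 145 and r² = 18.
Power of the point: PT² = |PO|² − r² = 127, so PT = √127.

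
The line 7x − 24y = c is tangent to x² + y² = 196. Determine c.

Tangency holds when the distance from the centre (0, 0) to the line equals the radius 14:
|7·0 − 24·0 − c| / √625 = 14
|c| = 14·25, so c = 350 or c = −350.

c = −350 or c = 350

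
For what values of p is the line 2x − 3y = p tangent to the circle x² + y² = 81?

For a tangent, require d(centre, line) = r = 9.
|2·0 − 3·0 − p| / √13 = 9
|p| = 9√13.

p = ±9√13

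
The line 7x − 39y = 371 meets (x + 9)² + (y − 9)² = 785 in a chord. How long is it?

Express y = (−371 + 7x)/39 and substitute into the circle:
1570x² + 17270x − 549500 = 0  ⟹  x² + 11x − 350 = 0
x = 14 or x = −25, giving (14, −7) and (−25, −14).
Chord length = distance between (14, −7) and (−25, −14) = √1570 = √1570.

√1570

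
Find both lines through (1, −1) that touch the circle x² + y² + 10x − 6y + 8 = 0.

A line y − (−1) = m(x − (1)) is tangent when its distance from (−5, 3) is √26:
[m·(−6) − (4)]² = 26(m² + 1)
5m² + 24m − 5 = 0, so m = −5 or m = 1/5.
With m = −5: 5x + y = 4. With m = 1/5: x − 5y = 6.

5x + y = 4 and x − 5y = 6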